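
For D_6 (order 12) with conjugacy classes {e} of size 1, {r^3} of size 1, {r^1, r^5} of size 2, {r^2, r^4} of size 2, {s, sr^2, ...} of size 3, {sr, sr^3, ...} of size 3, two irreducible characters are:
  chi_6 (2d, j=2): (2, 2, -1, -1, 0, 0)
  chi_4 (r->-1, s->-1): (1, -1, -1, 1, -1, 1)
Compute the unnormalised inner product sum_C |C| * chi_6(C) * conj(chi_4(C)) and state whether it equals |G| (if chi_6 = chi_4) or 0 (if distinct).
Sum = 0; so <chi_6, chi_4> = 0 (distinct irreducibles are orthogonal).

Details: Compute term by term over conjugacy classes (|C| * chi_6(C) * conj(chi_4(C))):
  1*(2)*conj(1) + 1*(2)*conj(-1) + 2*(-1)*conj(-1) + 2*(-1)*conj(1) + 3*(0)*conj(-1) + 3*(0)*conj(1)
  = (2) + (-2) + (2) + (-2) + (0) + (0)
  = 0.
Dividing by |G| = 12 gives 0/12 = 0, matching the row-orthogonality relation <chi_6, chi_4> = [chi_6 = chi_4].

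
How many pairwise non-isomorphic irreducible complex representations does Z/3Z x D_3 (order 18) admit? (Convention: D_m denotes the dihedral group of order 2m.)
9

The number of irreducible complex representations of a finite group equals its number of conjugacy classes. For a direct product, #classes(G x H) = #classes(G) * #classes(H). Z/3Z has 3 classes (abelian), D_3 has 3 classes, so 3 * 3 = 9, so Z/3Z x D_3 (order 18) has exactly 9 irreducible complex representations.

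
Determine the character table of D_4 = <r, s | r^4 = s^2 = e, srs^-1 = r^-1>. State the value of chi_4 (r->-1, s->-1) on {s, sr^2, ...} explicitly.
Conjugacy classes: {e} of size 1, {r^2} of size 1, {r^1, r^3} of size 2, {s, sr^2, ...} of size 2, {sr, sr^3, ...} of size 2.
Character table:
  irrep \ class              {e} (size 1)  {r^2} (size 1)  {r^1, r^3} (size 2)  {s, sr^2, ...} (size 2)  {sr, sr^3, ...} (size 2)
  chi_1 (triv)               1             1               1                    1                        1                       
  chi_2 (sign: r->1, s->-1)  1             1               1                    -1                       -1                      
  chi_3 (r->-1, s->1)        1             1               -1                   1                        -1                      
  chi_4 (r->-1, s->-1)       1             1               -1                   -1                       1                       
  chi_5 (2d, j=1)            2             -2              0                    0                        0                       

Spot check: chi_4 (r->-1, s->-1) on {s, sr^2, ...} = -1.

Why: D_4 has order 2*4 = 8 with 5 conjugacy classes, hence 5 irreducibles. Sum of squared dims 1 + 1 + 1 + 1 + 4 = 8 = |G|. Linear characters come from the abelianisation; the 2-dimensional irreps have character r^k -> 2*cos(2*pi*j*k/4), reflections -> 0.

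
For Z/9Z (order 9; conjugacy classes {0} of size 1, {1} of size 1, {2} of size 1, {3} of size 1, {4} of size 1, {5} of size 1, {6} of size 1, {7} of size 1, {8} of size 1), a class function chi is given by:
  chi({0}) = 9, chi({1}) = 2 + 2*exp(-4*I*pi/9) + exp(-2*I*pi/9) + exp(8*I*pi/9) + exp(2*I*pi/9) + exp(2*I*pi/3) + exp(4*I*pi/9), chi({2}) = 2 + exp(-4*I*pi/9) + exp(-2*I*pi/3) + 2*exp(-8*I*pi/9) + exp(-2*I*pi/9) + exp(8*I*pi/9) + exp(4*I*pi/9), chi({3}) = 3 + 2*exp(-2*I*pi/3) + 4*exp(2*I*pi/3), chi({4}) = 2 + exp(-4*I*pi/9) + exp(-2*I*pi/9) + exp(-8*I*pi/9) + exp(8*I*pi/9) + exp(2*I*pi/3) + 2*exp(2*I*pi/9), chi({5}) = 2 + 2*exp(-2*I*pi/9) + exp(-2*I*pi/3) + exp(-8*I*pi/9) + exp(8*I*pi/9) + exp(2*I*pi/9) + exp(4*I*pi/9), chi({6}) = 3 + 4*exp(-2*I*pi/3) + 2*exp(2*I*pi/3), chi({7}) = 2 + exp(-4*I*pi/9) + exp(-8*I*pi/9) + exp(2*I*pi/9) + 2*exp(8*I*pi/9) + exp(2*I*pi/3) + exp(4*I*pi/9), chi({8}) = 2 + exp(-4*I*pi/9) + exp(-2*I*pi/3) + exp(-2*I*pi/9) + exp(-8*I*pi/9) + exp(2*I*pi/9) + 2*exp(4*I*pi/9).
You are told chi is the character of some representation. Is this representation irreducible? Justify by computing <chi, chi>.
Not irreducible (reducible): <chi, chi> = 13 > 1.

Working: <chi, chi> = (1/|G|) sum_C |C| * |chi(C)|^2 = (1/9)[1*|9|^2 + 1*|2 + 2*exp(-4*I*pi/9) + exp(-2*I*pi/9) + exp(8*I*pi/9) + exp(2*I*pi/9) + exp(2*I*pi/3) + exp(4*I*pi/9)|^2 + 1*|2 + exp(-4*I*pi/9) + exp(-2*I*pi/3) + 2*exp(-8*I*pi/9) + exp(-2*I*pi/9) + exp(8*I*pi/9) + exp(4*I*pi/9)|^2 + 1*|3 + 2*exp(-2*I*pi/3) + 4*exp(2*I*pi/3)|^2 + 1*|2 + exp(-4*I*pi/9) + exp(-2*I*pi/9) + exp(-8*I*pi/9) + exp(8*I*pi/9) + exp(2*I*pi/3) + 2*exp(2*I*pi/9)|^2 + 1*|2 + 2*exp(-2*I*pi/9) + exp(-2*I*pi/3) + exp(-8*I*pi/9) + exp(8*I*pi/9) + exp(2*I*pi/9) + exp(4*I*pi/9)|^2 + 1*|3 + 4*exp(-2*I*pi/3) + 2*exp(2*I*pi/3)|^2 + 1*|2 + exp(-4*I*pi/9) + exp(-8*I*pi/9) + exp(2*I*pi/9) + 2*exp(8*I*pi/9) + exp(2*I*pi/3) + exp(4*I*pi/9)|^2 + 1*|2 + exp(-4*I*pi/9) + exp(-2*I*pi/3) + exp(-2*I*pi/9) + exp(-8*I*pi/9) + exp(2*I*pi/9) + 2*exp(4*I*pi/9)|^2]
  = (1/9)[(81) + (13 + 9*exp(-4*I*pi/9) + 8*exp(-2*I*pi/3) + 9*exp(-2*I*pi/9) + 8*exp(-8*I*pi/9) + 8*exp(8*I*pi/9) + 9*exp(2*I*pi/9) + 8*exp(2*I*pi/3) + 9*exp(4*I*pi/9)) + (13 + 9*exp(-4*I*pi/9) + 8*exp(-2*I*pi/3) + 8*exp(-2*I*pi/9) + 9*exp(-8*I*pi/9) + 9*exp(8*I*pi/9) + 8*exp(2*I*pi/9) + 8*exp(2*I*pi/3) + 9*exp(4*I*pi/9)) + (3) + (13 + 8*exp(-4*I*pi/9) + 8*exp(-2*I*pi/3) + 9*exp(-2*I*pi/9) + 9*exp(-8*I*pi/9) + 9*exp(8*I*pi/9) + 9*exp(2*I*pi/9) + 8*exp(2*I*pi/3) + 8*exp(4*I*pi/9)) + (13 + 8*exp(-4*I*pi/9) + 8*exp(-2*I*pi/3) + 9*exp(-2*I*pi/9) + 9*exp(-8*I*pi/9) + 9*exp(8*I*pi/9) + 9*exp(2*I*pi/9) + 8*exp(2*I*pi/3) + 8*exp(4*I*pi/9)) + (3) + (13 + 9*exp(-4*I*pi/9) + 8*exp(-2*I*pi/3) + 8*exp(-2*I*pi/9) + 9*exp(-8*I*pi/9) + 9*exp(8*I*pi/9) + 8*exp(2*I*pi/9) + 8*exp(2*I*pi/3) + 9*exp(4*I*pi/9)) + (13 + 9*exp(-4*I*pi/9) + 8*exp(-2*I*pi/3) + 9*exp(-2*I*pi/9) + 8*exp(-8*I*pi/9) + 8*exp(8*I*pi/9) + 9*exp(2*I*pi/9) + 8*exp(2*I*pi/3) + 9*exp(4*I*pi/9))] = 117/9 = 13.
(Exp terms are combined using exp(i*s)*conj(exp(i*t)) = exp(i*(s-t)), and sums of them are collapsed using the identity that for every m > 1 the m distinct m-th roots of unity sum to 0, e.g. 1 + exp(2*I*pi/3) + exp(-2*I*pi/3) = 0.)
A character is irreducible iff <chi, chi> = 1, so this representation is reducible.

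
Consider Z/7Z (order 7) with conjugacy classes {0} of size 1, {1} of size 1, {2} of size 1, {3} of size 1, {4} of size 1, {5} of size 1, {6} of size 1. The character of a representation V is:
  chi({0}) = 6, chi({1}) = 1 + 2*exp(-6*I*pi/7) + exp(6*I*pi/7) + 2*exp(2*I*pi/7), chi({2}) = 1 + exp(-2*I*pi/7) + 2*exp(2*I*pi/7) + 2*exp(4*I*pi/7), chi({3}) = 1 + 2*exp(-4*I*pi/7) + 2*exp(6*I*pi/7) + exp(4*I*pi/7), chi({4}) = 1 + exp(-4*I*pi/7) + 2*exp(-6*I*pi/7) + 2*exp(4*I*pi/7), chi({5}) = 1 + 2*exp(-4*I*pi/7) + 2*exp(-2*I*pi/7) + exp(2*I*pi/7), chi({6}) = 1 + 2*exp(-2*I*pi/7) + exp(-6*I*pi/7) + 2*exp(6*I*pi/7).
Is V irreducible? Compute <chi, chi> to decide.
Not irreducible (reducible): <chi, chi> = 10 > 1.

Working: <chi, chi> = (1/|G|) sum_C |C| * |chi(C)|^2 = (1/7)[1*|6|^2 + 1*|1 + 2*exp(-6*I*pi/7) + exp(6*I*pi/7) + 2*exp(2*I*pi/7)|^2 + 1*|1 + exp(-2*I*pi/7) + 2*exp(2*I*pi/7) + 2*exp(4*I*pi/7)|^2 + 1*|1 + 2*exp(-4*I*pi/7) + 2*exp(6*I*pi/7) + exp(4*I*pi/7)|^2 + 1*|1 + exp(-4*I*pi/7) + 2*exp(-6*I*pi/7) + 2*exp(4*I*pi/7)|^2 + 1*|1 + 2*exp(-4*I*pi/7) + 2*exp(-2*I*pi/7) + exp(2*I*pi/7)|^2 + 1*|1 + 2*exp(-2*I*pi/7) + exp(-6*I*pi/7) + 2*exp(6*I*pi/7)|^2]
  = (1/7)[(36) + (10 + 4*exp(-2*I*pi/7) + 7*exp(-6*I*pi/7) + 2*exp(-4*I*pi/7) + 2*exp(4*I*pi/7) + 7*exp(6*I*pi/7) + 4*exp(2*I*pi/7)) + (10 + 7*exp(-2*I*pi/7) + 4*exp(-4*I*pi/7) + 2*exp(-6*I*pi/7) + 2*exp(6*I*pi/7) + 4*exp(4*I*pi/7) + 7*exp(2*I*pi/7)) + (10 + 7*exp(-4*I*pi/7) + 4*exp(-6*I*pi/7) + 2*exp(-2*I*pi/7) + 2*exp(2*I*pi/7) + 4*exp(6*I*pi/7) + 7*exp(4*I*pi/7)) + (10 + 7*exp(-4*I*pi/7) + 4*exp(-6*I*pi/7) + 2*exp(-2*I*pi/7) + 2*exp(2*I*pi/7) + 4*exp(6*I*pi/7) + 7*exp(4*I*pi/7)) + (10 + 7*exp(-2*I*pi/7) + 4*exp(-4*I*pi/7) + 2*exp(-6*I*pi/7) + 2*exp(6*I*pi/7) + 4*exp(4*I*pi/7) + 7*exp(2*I*pi/7)) + (10 + 4*exp(-2*I*pi/7) + 7*exp(-6*I*pi/7) + 2*exp(-4*I*pi/7) + 2*exp(4*I*pi/7) + 7*exp(6*I*pi/7) + 4*exp(2*I*pi/7))] = 70/7 = 10.
(Exp terms are combined using exp(i*s)*conj(exp(i*t)) = exp(i*(s-t)), and sums of them are collapsed using the identity that for every m > 1 the m distinct m-th roots of unity sum to 0, e.g. 1 + exp(2*I*pi/3) + exp(-2*I*pi/3) = 0.)
A character is irreducible iff <chi, chi> = 1, so this representation is reducible.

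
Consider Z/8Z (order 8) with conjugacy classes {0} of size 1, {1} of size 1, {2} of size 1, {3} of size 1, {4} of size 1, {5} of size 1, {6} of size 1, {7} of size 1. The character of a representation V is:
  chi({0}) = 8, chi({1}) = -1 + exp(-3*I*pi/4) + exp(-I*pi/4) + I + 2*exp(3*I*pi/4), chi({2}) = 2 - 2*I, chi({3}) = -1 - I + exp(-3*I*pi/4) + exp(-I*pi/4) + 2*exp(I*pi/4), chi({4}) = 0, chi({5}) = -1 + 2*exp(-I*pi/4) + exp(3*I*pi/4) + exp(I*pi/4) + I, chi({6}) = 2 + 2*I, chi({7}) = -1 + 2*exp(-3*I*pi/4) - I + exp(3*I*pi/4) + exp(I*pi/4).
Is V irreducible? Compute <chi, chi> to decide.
Not irreducible (reducible): <chi, chi> = 12 > 1.

Reasoning: <chi, chi> = (1/|G|) sum_C |C| * |chi(C)|^2 = (1/8)[1*|8|^2 + 1*|-1 + exp(-3*I*pi/4) + exp(-I*pi/4) + I + 2*exp(3*I*pi/4)|^2 + 1*|2 - 2*I|^2 + 1*|-1 - I + exp(-3*I*pi/4) + exp(-I*pi/4) + 2*exp(I*pi/4)|^2 + 1*|0|^2 + 1*|-1 + 2*exp(-I*pi/4) + exp(3*I*pi/4) + exp(I*pi/4) + I|^2 + 1*|2 + 2*I|^2 + 1*|-1 + 2*exp(-3*I*pi/4) - I + exp(3*I*pi/4) + exp(I*pi/4)|^2]
  = (1/8)[(64) + (4 - 2*exp(I*pi/4) - 2*exp(3*I*pi/4) - 4*exp(-3*I*pi/4)) + (8) + (4 - 4*exp(I*pi/4) - 2*exp(-I*pi/4) - 2*exp(-3*I*pi/4)) + (0) + (4 - 4*exp(I*pi/4) - 2*exp(-I*pi/4) - 2*exp(-3*I*pi/4)) + (8) + (4 - 2*exp(I*pi/4) - 2*exp(3*I*pi/4) - 4*exp(-3*I*pi/4))] = 96/8 = 12.
(Exp terms are combined using exp(i*s)*conj(exp(i*t)) = exp(i*(s-t)), and sums of them are collapsed using the identity that for every m > 1 the m distinct m-th roots of unity sum to 0, e.g. 1 + exp(2*I*pi/3) + exp(-2*I*pi/3) = 0.)
A character is irreducible iff <chi, chi> = 1, so this representation is reducible.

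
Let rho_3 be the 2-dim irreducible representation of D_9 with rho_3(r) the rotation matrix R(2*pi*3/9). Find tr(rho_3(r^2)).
chi_{rho_3}(r^2) = 2*cos(2*pi*3*2/9) = -1

Details: rho_3(r^2) is rotation by angle 2*pi*3*2/9, whose trace is 2*cos(2*pi*3*2/9) = -1.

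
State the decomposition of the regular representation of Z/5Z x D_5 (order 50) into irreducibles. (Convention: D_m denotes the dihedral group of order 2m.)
Each irreducible V_i of dimension d_i appears with multiplicity d_i, i.e. rho_reg = (direct sum over all irreducibles V_i) d_i V_i. The irreducible dimensions for Z/5Z x D_5 are 1, 1, 1, 1, 1, 1, 1, 1, 1, 1, 2, 2, 2, 2, 2, 2, 2, 2, 2, 2: 10 irreducibles of dimension 1, each with multiplicity 1; 10 irreducibles of dimension 2, each with multiplicity 2. Total dimension 10*1*1 + 10*2*2 = 50 = |G|.

General theorem: in the regular representation of a finite group G, each irreducible appears with multiplicity equal to its dimension. Check: dim(rho_reg) = sum d_i^2 = 1 + 1 + 1 + 1 + 1 + 1 + 1 + 1 + 1 + 1 + 4 + 4 + 4 + 4 + 4 + 4 + 4 + 4 + 4 + 4 = 50 = |G|.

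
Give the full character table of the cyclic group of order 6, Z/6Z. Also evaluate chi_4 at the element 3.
Character table of Z/6Z (irreps indexed chi_0,...,chi_5 with chi_k(m) = zeta_6^(k*m), zeta_6 = exp(2*pi*i/6)):
  irrep \ class  {0} (size 1)  {1} (size 1)    {2} (size 1)    {3} (size 1)  {4} (size 1)    {5} (size 1)  
  chi_0          1             1               1               1             1               1             
  chi_1          1             exp(I*pi/3)     exp(2*I*pi/3)   -1            exp(-2*I*pi/3)  exp(-I*pi/3)  
  chi_2          1             exp(2*I*pi/3)   exp(-2*I*pi/3)  1             exp(2*I*pi/3)   exp(-2*I*pi/3)
  chi_3          1             -1              1               -1            1               -1            
  chi_4          1             exp(-2*I*pi/3)  exp(2*I*pi/3)   1             exp(-2*I*pi/3)  exp(2*I*pi/3) 
  chi_5          1             exp(-I*pi/3)    exp(-2*I*pi/3)  -1            exp(2*I*pi/3)   exp(I*pi/3)   

Spot check: chi_4(3) = zeta_6^(4*3) = zeta_6^12 = 1.

Details: Z/6Z is abelian, so all 6 irreducible complex representations are 1-dimensional. They are given by chi_k(m) = zeta_6^(k*m) for k = 0,...,5. Row orthogonality: sum_m chi_k(m) conj(chi_l(m)) = 6 * [k = l].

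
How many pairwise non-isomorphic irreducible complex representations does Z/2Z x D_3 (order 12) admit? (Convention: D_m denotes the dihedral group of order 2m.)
6

Proof sketch: The number of irreducible complex representations of a finite group equals its number of conjugacy classes. For a direct product, #classes(G x H) = #classes(G) * #classes(H). Z/2Z has 2 classes (abelian), D_3 has 3 classes, so 2 * 3 = 6, so Z/2Z x D_3 (order 12) has exactly 6 irreducible complex representations.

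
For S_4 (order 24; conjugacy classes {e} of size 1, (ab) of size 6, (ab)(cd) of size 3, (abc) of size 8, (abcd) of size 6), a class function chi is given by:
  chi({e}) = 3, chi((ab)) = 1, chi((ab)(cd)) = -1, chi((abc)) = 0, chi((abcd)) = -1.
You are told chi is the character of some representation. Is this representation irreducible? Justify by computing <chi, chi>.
Irreducible: <chi, chi> = 1.

Reasoning: <chi, chi> = (1/|G|) sum_C |C| * |chi(C)|^2 = (1/24)[1*|3|^2 + 6*|1|^2 + 3*|-1|^2 + 8*|0|^2 + 6*|-1|^2]
  = (1/24)[(9) + (6) + (3) + (0) + (6)] = 24/24 = 1.
A character is irreducible iff <chi, chi> = 1, so this representation is irreducible.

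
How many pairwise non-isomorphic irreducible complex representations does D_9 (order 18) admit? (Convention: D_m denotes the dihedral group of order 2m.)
6

Why: The number of irreducible complex representations of a finite group equals its number of conjugacy classes. D_9 has 6 conjugacy classes ((n+3)/2 for n odd), so D_9 (order 18) has exactly 6 irreducible complex representations.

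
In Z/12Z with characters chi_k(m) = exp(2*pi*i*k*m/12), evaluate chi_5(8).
chi_5(8) = zeta_12^40 = exp(2*I*pi/3)

Working: chi_5(8) = zeta_12^(5*8) = zeta_12^40. Since zeta_12^12 = 1, this equals zeta_12^4 = exp(2*pi*i*4/12) = exp(2*I*pi/3).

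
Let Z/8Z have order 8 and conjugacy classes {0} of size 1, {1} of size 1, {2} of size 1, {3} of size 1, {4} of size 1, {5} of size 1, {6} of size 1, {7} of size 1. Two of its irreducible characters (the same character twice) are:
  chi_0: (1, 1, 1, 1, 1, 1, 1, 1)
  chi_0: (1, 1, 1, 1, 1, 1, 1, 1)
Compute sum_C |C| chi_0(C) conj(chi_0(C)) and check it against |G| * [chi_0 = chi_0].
Sum = 8 = |G| = 8; so <chi_0, chi_0> = 1 (norm-1 confirms irreducibility).

Compute term by term over conjugacy classes (|C| * chi_0(C) * conj(chi_0(C))):
  1*(1)*conj(1) + 1*(1)*conj(1) + 1*(1)*conj(1) + 1*(1)*conj(1) + 1*(1)*conj(1) + 1*(1)*conj(1) + 1*(1)*conj(1) + 1*(1)*conj(1)
  = (1) + (1) + (1) + (1) + (1) + (1) + (1) + (1)
  = 8.
(Exp terms are combined using exp(i*s)*conj(exp(i*t)) = exp(i*(s-t)), and sums of them are collapsed using the identity that for every m > 1 the m distinct m-th roots of unity sum to 0, e.g. 1 + exp(2*I*pi/3) + exp(-2*I*pi/3) = 0.)
Dividing by |G| = 8 gives 8/8 = 1, matching the row-orthogonality relation <chi_0, chi_0> = [chi_0 = chi_0].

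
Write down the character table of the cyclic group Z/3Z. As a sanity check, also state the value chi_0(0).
Character table of Z/3Z (irreps indexed chi_0,...,chi_2 with chi_k(m) = zeta_3^(k*m), zeta_3 = exp(2*pi*i/3)):
  irrep \ class  {0} (size 1)  {1} (size 1)    {2} (size 1)  
  chi_0          1             1               1             
  chi_1          1             exp(2*I*pi/3)   exp(-2*I*pi/3)
  chi_2          1             exp(-2*I*pi/3)  exp(2*I*pi/3) 

Spot check: chi_0(0) = zeta_3^(0*0) = zeta_3^0 = 1.

Explanation: Z/3Z is abelian, so all 3 irreducible complex representations are 1-dimensional. They are given by chi_k(m) = zeta_3^(k*m) for k = 0,...,2. Row orthogonality: sum_m chi_k(m) conj(chi_l(m)) = 3 * [k = l].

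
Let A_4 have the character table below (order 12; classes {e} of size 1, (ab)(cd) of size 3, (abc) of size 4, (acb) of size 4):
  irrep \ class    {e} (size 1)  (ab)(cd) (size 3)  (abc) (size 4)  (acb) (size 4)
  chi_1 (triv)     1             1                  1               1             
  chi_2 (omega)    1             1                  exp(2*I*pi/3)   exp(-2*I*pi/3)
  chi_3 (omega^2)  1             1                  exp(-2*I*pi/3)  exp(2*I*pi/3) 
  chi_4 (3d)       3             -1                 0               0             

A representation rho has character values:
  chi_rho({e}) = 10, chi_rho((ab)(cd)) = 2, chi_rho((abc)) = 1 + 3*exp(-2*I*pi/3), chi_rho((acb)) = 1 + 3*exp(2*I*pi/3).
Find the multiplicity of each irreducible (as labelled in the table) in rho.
Multiplicities: chi_1: 1, chi_2: 0, chi_3: 3, chi_4: 2.

Proof sketch: Use <chi_rho, chi> = (1/|G|) sum_C |C| * chi_rho(C) * conj(chi(C)) with |G| = 12 for each irreducible chi in the table:
  <chi_rho, chi_1> = (1/12)[1*(10)*conj(1) + 3*(2)*conj(1) + 4*(1 + 3*exp(-2*I*pi/3))*conj(1) + 4*(1 + 3*exp(2*I*pi/3))*conj(1)]
      = (1/12)[(10) + (6) + (4 + 12*exp(-2*I*pi/3)) + (4 + 12*exp(2*I*pi/3))] = 12/12 = 1
  <chi_rho, chi_2> = (1/12)[1*(10)*conj(1) + 3*(2)*conj(1) + 4*(1 + 3*exp(-2*I*pi/3))*conj(exp(2*I*pi/3)) + 4*(1 + 3*exp(2*I*pi/3))*conj(exp(-2*I*pi/3))]
      = (1/12)[(10) + (6) + (4*exp(-2*I*pi/3) + 12*exp(2*I*pi/3)) + (12*exp(-2*I*pi/3) + 4*exp(2*I*pi/3))] = 0/12 = 0
  <chi_rho, chi_3> = (1/12)[1*(10)*conj(1) + 3*(2)*conj(1) + 4*(1 + 3*exp(-2*I*pi/3))*conj(exp(-2*I*pi/3)) + 4*(1 + 3*exp(2*I*pi/3))*conj(exp(2*I*pi/3))]
      = (1/12)[(10) + (6) + (12 + 4*exp(2*I*pi/3)) + (12 + 4*exp(-2*I*pi/3))] = 36/12 = 3
  <chi_rho, chi_4> = (1/12)[1*(10)*conj(3) + 3*(2)*conj(-1) + 4*(1 + 3*exp(-2*I*pi/3))*conj(0) + 4*(1 + 3*exp(2*I*pi/3))*conj(0)]
      = (1/12)[(30) + (-6) + (0) + (0)] = 24/12 = 2
(Exp terms are combined using exp(i*s)*conj(exp(i*t)) = exp(i*(s-t)), and sums of them are collapsed using the identity that for every m > 1 the m distinct m-th roots of unity sum to 0, e.g. 1 + exp(2*I*pi/3) + exp(-2*I*pi/3) = 0.)
Dimension check: dim(rho) = sum (mult * dim) = 1*1 + 0*1 + 3*1 + 2*3 = 10 = chi_rho(e) = 10.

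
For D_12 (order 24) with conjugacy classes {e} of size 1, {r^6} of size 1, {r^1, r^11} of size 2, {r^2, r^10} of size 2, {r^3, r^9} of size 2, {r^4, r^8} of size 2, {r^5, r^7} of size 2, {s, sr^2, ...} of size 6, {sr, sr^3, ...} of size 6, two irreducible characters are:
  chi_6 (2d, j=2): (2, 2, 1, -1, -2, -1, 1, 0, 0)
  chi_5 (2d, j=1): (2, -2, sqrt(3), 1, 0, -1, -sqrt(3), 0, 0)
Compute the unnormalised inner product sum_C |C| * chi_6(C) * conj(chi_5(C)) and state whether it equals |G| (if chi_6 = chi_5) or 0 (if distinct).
Sum = 0; so <chi_6, chi_5> = 0 (distinct irreducibles are orthogonal).

Compute term by term over conjugacy classes (|C| * chi_6(C) * conj(chi_5(C))):
  1*(2)*conj(2) + 1*(2)*conj(-2) + 2*(1)*conj(sqrt(3)) + 2*(-1)*conj(1) + 2*(-2)*conj(0) + 2*(-1)*conj(-1) + 2*(1)*conj(-sqrt(3)) + 6*(0)*conj(0) + 6*(0)*conj(0)
  = (4) + (-4) + (2*sqrt(3)) + (-2) + (0) + (2) + (-2*sqrt(3)) + (0) + (0)
  = 0.
Dividing by |G| = 24 gives 0/24 = 0, matching the row-orthogonality relation <chi_6, chi_5> = [chi_6 = chi_5].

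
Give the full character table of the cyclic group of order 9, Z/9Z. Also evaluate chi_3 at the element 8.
Character table of Z/9Z (irreps indexed chi_0,...,chi_8 with chi_k(m) = zeta_9^(k*m), zeta_9 = exp(2*pi*i/9)):
  irrep \ class  {0} (size 1)  {1} (size 1)    {2} (size 1)    {3} (size 1)    {4} (size 1)    {5} (size 1)    {6} (size 1)    {7} (size 1)    {8} (size 1)  
  chi_0          1             1               1               1               1               1               1               1               1             
  chi_1          1             exp(2*I*pi/9)   exp(4*I*pi/9)   exp(2*I*pi/3)   exp(8*I*pi/9)   exp(-8*I*pi/9)  exp(-2*I*pi/3)  exp(-4*I*pi/9)  exp(-2*I*pi/9)
  chi_2          1             exp(4*I*pi/9)   exp(8*I*pi/9)   exp(-2*I*pi/3)  exp(-2*I*pi/9)  exp(2*I*pi/9)   exp(2*I*pi/3)   exp(-8*I*pi/9)  exp(-4*I*pi/9)
  chi_3          1             exp(2*I*pi/3)   exp(-2*I*pi/3)  1               exp(2*I*pi/3)   exp(-2*I*pi/3)  1               exp(2*I*pi/3)   exp(-2*I*pi/3)
  chi_4          1             exp(8*I*pi/9)   exp(-2*I*pi/9)  exp(2*I*pi/3)   exp(-4*I*pi/9)  exp(4*I*pi/9)   exp(-2*I*pi/3)  exp(2*I*pi/9)   exp(-8*I*pi/9)
  chi_5          1             exp(-8*I*pi/9)  exp(2*I*pi/9)   exp(-2*I*pi/3)  exp(4*I*pi/9)   exp(-4*I*pi/9)  exp(2*I*pi/3)   exp(-2*I*pi/9)  exp(8*I*pi/9) 
  chi_6          1             exp(-2*I*pi/3)  exp(2*I*pi/3)   1               exp(-2*I*pi/3)  exp(2*I*pi/3)   1               exp(-2*I*pi/3)  exp(2*I*pi/3) 
  chi_7          1             exp(-4*I*pi/9)  exp(-8*I*pi/9)  exp(2*I*pi/3)   exp(2*I*pi/9)   exp(-2*I*pi/9)  exp(-2*I*pi/3)  exp(8*I*pi/9)   exp(4*I*pi/9) 
  chi_8          1             exp(-2*I*pi/9)  exp(-4*I*pi/9)  exp(-2*I*pi/3)  exp(-8*I*pi/9)  exp(8*I*pi/9)   exp(2*I*pi/3)   exp(4*I*pi/9)   exp(2*I*pi/9) 

Spot check: chi_3(8) = zeta_9^(3*8) = zeta_9^24 = exp(-2*I*pi/3).

Derivation: Z/9Z is abelian, so all 9 irreducible complex representations are 1-dimensional. They are given by chi_k(m) = zeta_9^(k*m) for k = 0,...,8. Row orthogonality: sum_m chi_k(m) conj(chi_l(m)) = 9 * [k = l].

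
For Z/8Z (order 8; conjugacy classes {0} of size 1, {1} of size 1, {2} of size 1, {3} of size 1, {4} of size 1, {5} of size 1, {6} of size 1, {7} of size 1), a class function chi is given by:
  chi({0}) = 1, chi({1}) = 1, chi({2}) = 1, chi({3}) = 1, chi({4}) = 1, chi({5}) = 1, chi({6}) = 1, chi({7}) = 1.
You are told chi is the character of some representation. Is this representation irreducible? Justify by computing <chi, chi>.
Irreducible: <chi, chi> = 1.

Argument: <chi, chi> = (1/|G|) sum_C |C| * |chi(C)|^2 = (1/8)[1*|1|^2 + 1*|1|^2 + 1*|1|^2 + 1*|1|^2 + 1*|1|^2 + 1*|1|^2 + 1*|1|^2 + 1*|1|^2]
  = (1/8)[(1) + (1) + (1) + (1) + (1) + (1) + (1) + (1)] = 8/8 = 1.
(Exp terms are combined using exp(i*s)*conj(exp(i*t)) = exp(i*(s-t)), and sums of them are collapsed using the identity that for every m > 1 the m distinct m-th roots of unity sum to 0, e.g. 1 + exp(2*I*pi/3) + exp(-2*I*pi/3) = 0.)
A character is irreducible iff <chi, chi> = 1, so this representation is irreducible.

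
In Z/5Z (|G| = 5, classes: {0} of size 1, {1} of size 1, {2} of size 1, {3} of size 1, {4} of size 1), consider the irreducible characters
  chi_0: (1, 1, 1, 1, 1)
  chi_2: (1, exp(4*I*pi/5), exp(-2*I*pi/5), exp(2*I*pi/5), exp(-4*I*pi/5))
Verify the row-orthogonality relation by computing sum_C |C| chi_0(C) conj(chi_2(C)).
Sum = 0; so <chi_0, chi_2> = 0 (distinct irreducibles are orthogonal).

Explanation: Compute term by term over conjugacy classes (|C| * chi_0(C) * conj(chi_2(C))):
  1*(1)*conj(1) + 1*(1)*conj(exp(4*I*pi/5)) + 1*(1)*conj(exp(-2*I*pi/5)) + 1*(1)*conj(exp(2*I*pi/5)) + 1*(1)*conj(exp(-4*I*pi/5))
  = (1) + (exp(-4*I*pi/5)) + (exp(2*I*pi/5)) + (exp(-2*I*pi/5)) + (exp(4*I*pi/5))
  = 0.
(Exp terms are combined using exp(i*s)*conj(exp(i*t)) = exp(i*(s-t)), and sums of them are collapsed using the identity that for every m > 1 the m distinct m-th roots of unity sum to 0, e.g. 1 + exp(2*I*pi/3) + exp(-2*I*pi/3) = 0.)
Dividing by |G| = 5 gives 0/5 = 0, matching the row-orthogonality relation <chi_0, chi_2> = [chi_0 = chi_2].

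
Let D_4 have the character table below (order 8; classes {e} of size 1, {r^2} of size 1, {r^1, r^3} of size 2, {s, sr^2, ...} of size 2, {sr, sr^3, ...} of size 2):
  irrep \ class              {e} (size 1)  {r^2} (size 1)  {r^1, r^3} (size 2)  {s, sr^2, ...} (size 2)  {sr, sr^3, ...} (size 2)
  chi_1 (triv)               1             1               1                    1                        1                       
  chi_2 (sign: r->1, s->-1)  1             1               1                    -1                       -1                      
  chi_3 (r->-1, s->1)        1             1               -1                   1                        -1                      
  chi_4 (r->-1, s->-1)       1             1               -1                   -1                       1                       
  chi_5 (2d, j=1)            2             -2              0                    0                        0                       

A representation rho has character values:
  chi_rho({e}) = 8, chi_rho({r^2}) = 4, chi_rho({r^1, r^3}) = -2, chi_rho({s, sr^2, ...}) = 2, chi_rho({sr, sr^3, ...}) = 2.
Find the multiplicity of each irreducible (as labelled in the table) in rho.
Multiplicities: chi_1: 2, chi_2: 0, chi_3: 2, chi_4: 2, chi_5: 1.

Details: Use <chi_rho, chi> = (1/|G|) sum_C |C| * chi_rho(C) * conj(chi(C)) with |G| = 8 for each irreducible chi in the table:
  <chi_rho, chi_1> = (1/8)[1*(8)*conj(1) + 1*(4)*conj(1) + 2*(-2)*conj(1) + 2*(2)*conj(1) + 2*(2)*conj(1)]
      = (1/8)[(8) + (4) + (-4) + (4) + (4)] = 16/8 = 2
  <chi_rho, chi_2> = (1/8)[1*(8)*conj(1) + 1*(4)*conj(1) + 2*(-2)*conj(1) + 2*(2)*conj(-1) + 2*(2)*conj(-1)]
      = (1/8)[(8) + (4) + (-4) + (-4) + (-4)] = 0/8 = 0
  <chi_rho, chi_3> = (1/8)[1*(8)*conj(1) + 1*(4)*conj(1) + 2*(-2)*conj(-1) + 2*(2)*conj(1) + 2*(2)*conj(-1)]
      = (1/8)[(8) + (4) + (4) + (4) + (-4)] = 16/8 = 2
  <chi_rho, chi_4> = (1/8)[1*(8)*conj(1) + 1*(4)*conj(1) + 2*(-2)*conj(-1) + 2*(2)*conj(-1) + 2*(2)*conj(1)]
      = (1/8)[(8) + (4) + (4) + (-4) + (4)] = 16/8 = 2
  <chi_rho, chi_5> = (1/8)[1*(8)*conj(2) + 1*(4)*conj(-2) + 2*(-2)*conj(0) + 2*(2)*conj(0) + 2*(2)*conj(0)]
      = (1/8)[(16) + (-8) + (0) + (0) + (0)] = 8/8 = 1
Dimension check: dim(rho) = sum (mult * dim) = 2*1 + 0*1 + 2*1 + 2*1 + 1*2 = 8 = chi_rho(e) = 8.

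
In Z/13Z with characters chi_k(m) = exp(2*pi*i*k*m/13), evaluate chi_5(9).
chi_5(9) = zeta_13^45 = exp(12*I*pi/13)

Justification: chi_5(9) = zeta_13^(5*9) = zeta_13^45. Since zeta_13^13 = 1, this equals zeta_13^6 = exp(2*pi*i*6/13) = exp(12*I*pi/13).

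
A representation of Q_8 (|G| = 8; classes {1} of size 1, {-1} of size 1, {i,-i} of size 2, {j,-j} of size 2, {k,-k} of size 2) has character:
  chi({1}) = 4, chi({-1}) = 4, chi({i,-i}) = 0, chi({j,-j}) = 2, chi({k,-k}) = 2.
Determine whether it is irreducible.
Not irreducible (reducible): <chi, chi> = 6 > 1.

Details: <chi, chi> = (1/|G|) sum_C |C| * |chi(C)|^2 = (1/8)[1*|4|^2 + 1*|4|^2 + 2*|0|^2 + 2*|2|^2 + 2*|2|^2]
  = (1/8)[(16) + (16) + (0) + (8) + (8)] = 48/8 = 6.
A character is irreducible iff <chi, chi> = 1, so this representation is reducible.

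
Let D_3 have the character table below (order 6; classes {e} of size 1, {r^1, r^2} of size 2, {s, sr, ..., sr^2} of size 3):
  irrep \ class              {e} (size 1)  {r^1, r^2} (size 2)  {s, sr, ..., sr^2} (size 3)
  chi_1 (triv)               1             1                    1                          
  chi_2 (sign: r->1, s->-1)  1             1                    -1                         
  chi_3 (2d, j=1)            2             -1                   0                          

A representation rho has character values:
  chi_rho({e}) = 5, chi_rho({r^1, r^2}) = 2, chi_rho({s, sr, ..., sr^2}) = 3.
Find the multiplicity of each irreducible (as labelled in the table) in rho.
Multiplicities: chi_1: 3, chi_2: 0, chi_3: 1.

Details: Use <chi_rho, chi> = (1/|G|) sum_C |C| * chi_rho(C) * conj(chi(C)) with |G| = 6 for each irreducible chi in the table:
  <chi_rho, chi_1> = (1/6)[1*(5)*conj(1) + 2*(2)*conj(1) + 3*(3)*conj(1)]
      = (1/6)[(5) + (4) + (9)] = 18/6 = 3
  <chi_rho, chi_2> = (1/6)[1*(5)*conj(1) + 2*(2)*conj(1) + 3*(3)*conj(-1)]
      = (1/6)[(5) + (4) + (-9)] = 0/6 = 0
  <chi_rho, chi_3> = (1/6)[1*(5)*conj(2) + 2*(2)*conj(-1) + 3*(3)*conj(0)]
      = (1/6)[(10) + (-4) + (0)] = 6/6 = 1
Dimension check: dim(rho) = sum (mult * dim) = 3*1 + 0*1 + 1*2 = 5 = chi_rho(e) = 5.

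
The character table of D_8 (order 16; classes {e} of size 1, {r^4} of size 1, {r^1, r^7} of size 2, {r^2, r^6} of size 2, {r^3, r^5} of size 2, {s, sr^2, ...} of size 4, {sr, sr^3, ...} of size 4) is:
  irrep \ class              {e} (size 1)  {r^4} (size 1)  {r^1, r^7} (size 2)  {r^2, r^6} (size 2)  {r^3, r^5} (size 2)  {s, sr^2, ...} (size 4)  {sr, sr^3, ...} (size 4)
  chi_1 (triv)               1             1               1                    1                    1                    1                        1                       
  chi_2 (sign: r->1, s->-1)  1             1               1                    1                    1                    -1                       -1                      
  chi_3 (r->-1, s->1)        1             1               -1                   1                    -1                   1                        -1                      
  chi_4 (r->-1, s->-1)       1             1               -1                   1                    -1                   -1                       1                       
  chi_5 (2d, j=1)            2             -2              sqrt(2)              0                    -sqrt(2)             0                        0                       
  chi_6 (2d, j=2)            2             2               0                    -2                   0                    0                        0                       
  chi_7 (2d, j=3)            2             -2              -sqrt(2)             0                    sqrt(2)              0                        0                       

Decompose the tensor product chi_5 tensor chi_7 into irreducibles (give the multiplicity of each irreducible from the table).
chi_5 tensor chi_7 = chi_3 + chi_4 + chi_6 (all other irreducibles have multiplicity 0).

Details: The character of a tensor product is the pointwise product (chi_5 * chi_7)(C) = chi_5(C) * chi_7(C):
  {e}: (2)*(2), {r^4}: (-2)*(-2), {r^1, r^7}: (sqrt(2))*(-sqrt(2)), {r^2, r^6}: (0)*(0), {r^3, r^5}: (-sqrt(2))*(sqrt(2)), {s, sr^2, ...}: (0)*(0), {sr, sr^3, ...}: (0)*(0)
so (chi_5 * chi_7) takes values
  {e} -> 4, {r^4} -> 4, {r^1, r^7} -> -2, {r^2, r^6} -> 0, {r^3, r^5} -> -2, {s, sr^2, ...} -> 0, {sr, sr^3, ...} -> 0.
Now take the inner product of this character with each irreducible chi from the table, <chi_5*chi_7, chi> = (1/16) sum_C |C| (chi_5*chi_7)(C) conj(chi(C)):
  <chi_5*chi_7, chi_1> = (1/16)[1*(4)*conj(1) + 1*(4)*conj(1) + 2*(-2)*conj(1) + 2*(0)*conj(1) + 2*(-2)*conj(1) + 4*(0)*conj(1) + 4*(0)*conj(1)]
      = (1/16)[(4) + (4) + (-4) + (0) + (-4) + (0) + (0)] = 0/16 = 0
  <chi_5*chi_7, chi_2> = (1/16)[1*(4)*conj(1) + 1*(4)*conj(1) + 2*(-2)*conj(1) + 2*(0)*conj(1) + 2*(-2)*conj(1) + 4*(0)*conj(-1) + 4*(0)*conj(-1)]
      = (1/16)[(4) + (4) + (-4) + (0) + (-4) + (0) + (0)] = 0/16 = 0
  <chi_5*chi_7, chi_3> = (1/16)[1*(4)*conj(1) + 1*(4)*conj(1) + 2*(-2)*conj(-1) + 2*(0)*conj(1) + 2*(-2)*conj(-1) + 4*(0)*conj(1) + 4*(0)*conj(-1)]
      = (1/16)[(4) + (4) + (4) + (0) + (4) + (0) + (0)] = 16/16 = 1
  <chi_5*chi_7, chi_4> = (1/16)[1*(4)*conj(1) + 1*(4)*conj(1) + 2*(-2)*conj(-1) + 2*(0)*conj(1) + 2*(-2)*conj(-1) + 4*(0)*conj(-1) + 4*(0)*conj(1)]
      = (1/16)[(4) + (4) + (4) + (0) + (4) + (0) + (0)] = 16/16 = 1
  <chi_5*chi_7, chi_5> = (1/16)[1*(4)*conj(2) + 1*(4)*conj(-2) + 2*(-2)*conj(sqrt(2)) + 2*(0)*conj(0) + 2*(-2)*conj(-sqrt(2)) + 4*(0)*conj(0) + 4*(0)*conj(0)]
      = (1/16)[(8) + (-8) + (-4*sqrt(2)) + (0) + (4*sqrt(2)) + (0) + (0)] = 0/16 = 0
  <chi_5*chi_7, chi_6> = (1/16)[1*(4)*conj(2) + 1*(4)*conj(2) + 2*(-2)*conj(0) + 2*(0)*conj(-2) + 2*(-2)*conj(0) + 4*(0)*conj(0) + 4*(0)*conj(0)]
      = (1/16)[(8) + (8) + (0) + (0) + (0) + (0) + (0)] = 16/16 = 1
  <chi_5*chi_7, chi_7> = (1/16)[1*(4)*conj(2) + 1*(4)*conj(-2) + 2*(-2)*conj(-sqrt(2)) + 2*(0)*conj(0) + 2*(-2)*conj(sqrt(2)) + 4*(0)*conj(0) + 4*(0)*conj(0)]
      = (1/16)[(8) + (-8) + (4*sqrt(2)) + (0) + (-4*sqrt(2)) + (0) + (0)] = 0/16 = 0
Hence the multiplicities are chi_3: 1, chi_4: 1, chi_6: 1. Dimension check: dim(chi_5)*dim(chi_7) = 2*2 = 4 and sum (mult * dim) = 1*1 + 1*1 + 1*2 = 4.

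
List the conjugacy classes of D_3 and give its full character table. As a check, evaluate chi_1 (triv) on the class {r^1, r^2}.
Conjugacy classes: {e} of size 1, {r^1, r^2} of size 2, {s, sr, ..., sr^2} of size 3.
Character table:
  irrep \ class              {e} (size 1)  {r^1, r^2} (size 2)  {s, sr, ..., sr^2} (size 3)
  chi_1 (triv)               1             1                    1                          
  chi_2 (sign: r->1, s->-1)  1             1                    -1                         
  chi_3 (2d, j=1)            2             -1                   0                          

Spot check: chi_1 (triv) on {r^1, r^2} = 1.

Working: D_3 has order 2*3 = 6 with 3 conjugacy classes, hence 3 irreducibles. Sum of squared dims 1 + 1 + 4 = 6 = |G|. Linear characters come from the abelianisation; the 2-dimensional irreps have character r^k -> 2*cos(2*pi*j*k/3), reflections -> 0.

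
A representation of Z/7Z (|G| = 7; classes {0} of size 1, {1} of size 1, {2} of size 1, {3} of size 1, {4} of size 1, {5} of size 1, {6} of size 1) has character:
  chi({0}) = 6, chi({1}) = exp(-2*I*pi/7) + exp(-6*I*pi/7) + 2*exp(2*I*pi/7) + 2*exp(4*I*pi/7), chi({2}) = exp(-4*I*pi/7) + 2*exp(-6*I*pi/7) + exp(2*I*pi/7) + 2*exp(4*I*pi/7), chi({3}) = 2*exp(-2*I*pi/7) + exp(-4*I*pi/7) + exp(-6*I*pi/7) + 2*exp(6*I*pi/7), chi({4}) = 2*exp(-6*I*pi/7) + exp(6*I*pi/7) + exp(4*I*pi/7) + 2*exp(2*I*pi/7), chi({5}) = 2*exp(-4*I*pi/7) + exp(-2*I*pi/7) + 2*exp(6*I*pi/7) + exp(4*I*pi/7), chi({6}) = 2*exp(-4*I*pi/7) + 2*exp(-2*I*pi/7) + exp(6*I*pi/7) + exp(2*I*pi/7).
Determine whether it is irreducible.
Not irreducible (reducible): <chi, chi> = 10 > 1.

Explanation: <chi, chi> = (1/|G|) sum_C |C| * |chi(C)|^2 = (1/7)[1*|6|^2 + 1*|exp(-2*I*pi/7) + exp(-6*I*pi/7) + 2*exp(2*I*pi/7) + 2*exp(4*I*pi/7)|^2 + 1*|exp(-4*I*pi/7) + 2*exp(-6*I*pi/7) + exp(2*I*pi/7) + 2*exp(4*I*pi/7)|^2 + 1*|2*exp(-2*I*pi/7) + exp(-4*I*pi/7) + exp(-6*I*pi/7) + 2*exp(6*I*pi/7)|^2 + 1*|2*exp(-6*I*pi/7) + exp(6*I*pi/7) + exp(4*I*pi/7) + 2*exp(2*I*pi/7)|^2 + 1*|2*exp(-4*I*pi/7) + exp(-2*I*pi/7) + 2*exp(6*I*pi/7) + exp(4*I*pi/7)|^2 + 1*|2*exp(-4*I*pi/7) + 2*exp(-2*I*pi/7) + exp(6*I*pi/7) + exp(2*I*pi/7)|^2]
  = (1/7)[(36) + (10 + 5*exp(-4*I*pi/7) + 4*exp(-2*I*pi/7) + 4*exp(-6*I*pi/7) + 4*exp(6*I*pi/7) + 4*exp(2*I*pi/7) + 5*exp(4*I*pi/7)) + (10 + 4*exp(-4*I*pi/7) + 4*exp(-2*I*pi/7) + 5*exp(-6*I*pi/7) + 5*exp(6*I*pi/7) + 4*exp(2*I*pi/7) + 4*exp(4*I*pi/7)) + (10 + 5*exp(-2*I*pi/7) + 4*exp(-4*I*pi/7) + 4*exp(-6*I*pi/7) + 4*exp(6*I*pi/7) + 4*exp(4*I*pi/7) + 5*exp(2*I*pi/7)) + (10 + 5*exp(-2*I*pi/7) + 4*exp(-4*I*pi/7) + 4*exp(-6*I*pi/7) + 4*exp(6*I*pi/7) + 4*exp(4*I*pi/7) + 5*exp(2*I*pi/7)) + (10 + 4*exp(-4*I*pi/7) + 4*exp(-2*I*pi/7) + 5*exp(-6*I*pi/7) + 5*exp(6*I*pi/7) + 4*exp(2*I*pi/7) + 4*exp(4*I*pi/7)) + (10 + 5*exp(-4*I*pi/7) + 4*exp(-2*I*pi/7) + 4*exp(-6*I*pi/7) + 4*exp(6*I*pi/7) + 4*exp(2*I*pi/7) + 5*exp(4*I*pi/7))] = 70/7 = 10.
(Exp terms are combined using exp(i*s)*conj(exp(i*t)) = exp(i*(s-t)), and sums of them are collapsed using the identity that for every m > 1 the m distinct m-th roots of unity sum to 0, e.g. 1 + exp(2*I*pi/3) + exp(-2*I*pi/3) = 0.)
A character is irreducible iff <chi, chi> = 1, so this representation is reducible.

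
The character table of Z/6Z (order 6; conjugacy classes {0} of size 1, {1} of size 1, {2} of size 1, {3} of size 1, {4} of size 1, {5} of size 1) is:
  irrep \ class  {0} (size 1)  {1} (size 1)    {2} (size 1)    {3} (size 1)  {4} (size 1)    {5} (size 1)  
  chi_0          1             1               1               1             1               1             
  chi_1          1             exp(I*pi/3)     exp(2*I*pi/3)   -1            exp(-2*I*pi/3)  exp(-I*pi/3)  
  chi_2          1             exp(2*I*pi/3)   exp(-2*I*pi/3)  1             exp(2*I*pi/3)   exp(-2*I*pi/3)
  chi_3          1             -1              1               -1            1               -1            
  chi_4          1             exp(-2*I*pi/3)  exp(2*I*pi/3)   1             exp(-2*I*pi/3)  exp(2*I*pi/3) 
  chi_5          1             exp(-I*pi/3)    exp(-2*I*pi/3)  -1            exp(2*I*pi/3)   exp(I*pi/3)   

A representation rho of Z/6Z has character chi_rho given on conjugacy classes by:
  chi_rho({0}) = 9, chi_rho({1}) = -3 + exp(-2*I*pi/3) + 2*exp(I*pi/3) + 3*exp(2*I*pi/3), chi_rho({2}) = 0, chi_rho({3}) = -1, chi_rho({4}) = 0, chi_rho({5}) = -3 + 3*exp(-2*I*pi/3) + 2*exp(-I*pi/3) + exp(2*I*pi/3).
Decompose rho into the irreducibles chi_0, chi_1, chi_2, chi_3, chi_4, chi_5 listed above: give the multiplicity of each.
Multiplicities: chi_0: 0, chi_1: 2, chi_2: 3, chi_3: 3, chi_4: 1, chi_5: 0.

Derivation: Use <chi_rho, chi> = (1/|G|) sum_C |C| * chi_rho(C) * conj(chi(C)) with |G| = 6 for each irreducible chi in the table:
  <chi_rho, chi_0> = (1/6)[1*(9)*conj(1) + 1*(-3 + exp(-2*I*pi/3) + 2*exp(I*pi/3) + 3*exp(2*I*pi/3))*conj(1) + 1*(0)*conj(1) + 1*(-1)*conj(1) + 1*(0)*conj(1) + 1*(-3 + 3*exp(-2*I*pi/3) + 2*exp(-I*pi/3) + exp(2*I*pi/3))*conj(1)]
      = (1/6)[(9) + (-3 + exp(-2*I*pi/3) + 2*exp(I*pi/3) + 3*exp(2*I*pi/3)) + (0) + (-1) + (0) + (-3 + 3*exp(-2*I*pi/3) + 2*exp(-I*pi/3) + exp(2*I*pi/3))] = 0/6 = 0
  <chi_rho, chi_1> = (1/6)[1*(9)*conj(1) + 1*(-3 + exp(-2*I*pi/3) + 2*exp(I*pi/3) + 3*exp(2*I*pi/3))*conj(exp(I*pi/3)) + 1*(0)*conj(exp(2*I*pi/3)) + 1*(-1)*conj(-1) + 1*(0)*conj(exp(-2*I*pi/3)) + 1*(-3 + 3*exp(-2*I*pi/3) + 2*exp(-I*pi/3) + exp(2*I*pi/3))*conj(exp(-I*pi/3))]
      = (1/6)[(9) + (1 - 3*exp(-I*pi/3) + 3*exp(I*pi/3)) + (0) + (1) + (0) + (1 - 3*exp(I*pi/3) + 3*exp(-I*pi/3))] = 12/6 = 2
  <chi_rho, chi_2> = (1/6)[1*(9)*conj(1) + 1*(-3 + exp(-2*I*pi/3) + 2*exp(I*pi/3) + 3*exp(2*I*pi/3))*conj(exp(2*I*pi/3)) + 1*(0)*conj(exp(-2*I*pi/3)) + 1*(-1)*conj(1) + 1*(0)*conj(exp(2*I*pi/3)) + 1*(-3 + 3*exp(-2*I*pi/3) + 2*exp(-I*pi/3) + exp(2*I*pi/3))*conj(exp(-2*I*pi/3))]
      = (1/6)[(9) + (3 + 2*exp(-I*pi/3) + exp(2*I*pi/3) - 3*exp(-2*I*pi/3)) + (0) + (-1) + (0) + (3 - 3*exp(2*I*pi/3) + exp(-2*I*pi/3) + 2*exp(I*pi/3))] = 18/6 = 3
  <chi_rho, chi_3> = (1/6)[1*(9)*conj(1) + 1*(-3 + exp(-2*I*pi/3) + 2*exp(I*pi/3) + 3*exp(2*I*pi/3))*conj(-1) + 1*(0)*conj(1) + 1*(-1)*conj(-1) + 1*(0)*conj(1) + 1*(-3 + 3*exp(-2*I*pi/3) + 2*exp(-I*pi/3) + exp(2*I*pi/3))*conj(-1)]
      = (1/6)[(9) + (3 - 3*exp(2*I*pi/3) - 2*exp(I*pi/3) - exp(-2*I*pi/3)) + (0) + (1) + (0) + (3 - exp(2*I*pi/3) - 2*exp(-I*pi/3) - 3*exp(-2*I*pi/3))] = 18/6 = 3
  <chi_rho, chi_4> = (1/6)[1*(9)*conj(1) + 1*(-3 + exp(-2*I*pi/3) + 2*exp(I*pi/3) + 3*exp(2*I*pi/3))*conj(exp(-2*I*pi/3)) + 1*(0)*conj(exp(2*I*pi/3)) + 1*(-1)*conj(1) + 1*(0)*conj(exp(-2*I*pi/3)) + 1*(-3 + 3*exp(-2*I*pi/3) + 2*exp(-I*pi/3) + exp(2*I*pi/3))*conj(exp(2*I*pi/3))]
      = (1/6)[(9) + (-1 + 3*exp(-2*I*pi/3) - 3*exp(2*I*pi/3)) + (0) + (-1) + (0) + (-1 + 3*exp(2*I*pi/3) - 3*exp(-2*I*pi/3))] = 6/6 = 1
  <chi_rho, chi_5> = (1/6)[1*(9)*conj(1) + 1*(-3 + exp(-2*I*pi/3) + 2*exp(I*pi/3) + 3*exp(2*I*pi/3))*conj(exp(-I*pi/3)) + 1*(0)*conj(exp(-2*I*pi/3)) + 1*(-1)*conj(-1) + 1*(0)*conj(exp(2*I*pi/3)) + 1*(-3 + 3*exp(-2*I*pi/3) + 2*exp(-I*pi/3) + exp(2*I*pi/3))*conj(exp(I*pi/3))]
      = (1/6)[(9) + (-3 - 3*exp(I*pi/3) + exp(-I*pi/3) + 2*exp(2*I*pi/3)) + (0) + (1) + (0) + (-3 + 2*exp(-2*I*pi/3) + exp(I*pi/3) - 3*exp(-I*pi/3))] = 0/6 = 0
(Exp terms are combined using exp(i*s)*conj(exp(i*t)) = exp(i*(s-t)), and sums of them are collapsed using the identity that for every m > 1 the m distinct m-th roots of unity sum to 0, e.g. 1 + exp(2*I*pi/3) + exp(-2*I*pi/3) = 0.)
Dimension check: dim(rho) = sum (mult * dim) = 0*1 + 2*1 + 3*1 + 3*1 + 1*1 + 0*1 = 9 = chi_rho(e) = 9.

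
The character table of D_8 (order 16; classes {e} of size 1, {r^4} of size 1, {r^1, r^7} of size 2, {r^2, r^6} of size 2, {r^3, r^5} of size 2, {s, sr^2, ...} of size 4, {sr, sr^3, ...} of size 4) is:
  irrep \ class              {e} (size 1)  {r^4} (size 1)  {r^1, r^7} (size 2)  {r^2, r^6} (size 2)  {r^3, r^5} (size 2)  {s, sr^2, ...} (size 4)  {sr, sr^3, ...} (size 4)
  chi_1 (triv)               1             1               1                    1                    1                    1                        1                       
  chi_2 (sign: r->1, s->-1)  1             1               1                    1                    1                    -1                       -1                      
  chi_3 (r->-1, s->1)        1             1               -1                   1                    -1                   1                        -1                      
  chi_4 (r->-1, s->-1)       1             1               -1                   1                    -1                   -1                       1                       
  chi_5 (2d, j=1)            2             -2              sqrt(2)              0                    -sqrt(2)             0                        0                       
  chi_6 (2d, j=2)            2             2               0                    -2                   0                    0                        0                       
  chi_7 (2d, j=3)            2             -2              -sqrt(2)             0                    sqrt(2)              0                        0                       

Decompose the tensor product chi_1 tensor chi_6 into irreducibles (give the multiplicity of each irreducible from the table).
chi_1 tensor chi_6 = chi_6 (all other irreducibles have multiplicity 0).

Explanation: The character of a tensor product is the pointwise product (chi_1 * chi_6)(C) = chi_1(C) * chi_6(C):
  {e}: (1)*(2), {r^4}: (1)*(2), {r^1, r^7}: (1)*(0), {r^2, r^6}: (1)*(-2), {r^3, r^5}: (1)*(0), {s, sr^2, ...}: (1)*(0), {sr, sr^3, ...}: (1)*(0)
so (chi_1 * chi_6) takes values
  {e} -> 2, {r^4} -> 2, {r^1, r^7} -> 0, {r^2, r^6} -> -2, {r^3, r^5} -> 0, {s, sr^2, ...} -> 0, {sr, sr^3, ...} -> 0.
Now take the inner product of this character with each irreducible chi from the table, <chi_1*chi_6, chi> = (1/16) sum_C |C| (chi_1*chi_6)(C) conj(chi(C)):
  <chi_1*chi_6, chi_1> = (1/16)[1*(2)*conj(1) + 1*(2)*conj(1) + 2*(0)*conj(1) + 2*(-2)*conj(1) + 2*(0)*conj(1) + 4*(0)*conj(1) + 4*(0)*conj(1)]
      = (1/16)[(2) + (2) + (0) + (-4) + (0) + (0) + (0)] = 0/16 = 0
  <chi_1*chi_6, chi_2> = (1/16)[1*(2)*conj(1) + 1*(2)*conj(1) + 2*(0)*conj(1) + 2*(-2)*conj(1) + 2*(0)*conj(1) + 4*(0)*conj(-1) + 4*(0)*conj(-1)]
      = (1/16)[(2) + (2) + (0) + (-4) + (0) + (0) + (0)] = 0/16 = 0
  <chi_1*chi_6, chi_3> = (1/16)[1*(2)*conj(1) + 1*(2)*conj(1) + 2*(0)*conj(-1) + 2*(-2)*conj(1) + 2*(0)*conj(-1) + 4*(0)*conj(1) + 4*(0)*conj(-1)]
      = (1/16)[(2) + (2) + (0) + (-4) + (0) + (0) + (0)] = 0/16 = 0
  <chi_1*chi_6, chi_4> = (1/16)[1*(2)*conj(1) + 1*(2)*conj(1) + 2*(0)*conj(-1) + 2*(-2)*conj(1) + 2*(0)*conj(-1) + 4*(0)*conj(-1) + 4*(0)*conj(1)]
      = (1/16)[(2) + (2) + (0) + (-4) + (0) + (0) + (0)] = 0/16 = 0
  <chi_1*chi_6, chi_5> = (1/16)[1*(2)*conj(2) + 1*(2)*conj(-2) + 2*(0)*conj(sqrt(2)) + 2*(-2)*conj(0) + 2*(0)*conj(-sqrt(2)) + 4*(0)*conj(0) + 4*(0)*conj(0)]
      = (1/16)[(4) + (-4) + (0) + (0) + (0) + (0) + (0)] = 0/16 = 0
  <chi_1*chi_6, chi_6> = (1/16)[1*(2)*conj(2) + 1*(2)*conj(2) + 2*(0)*conj(0) + 2*(-2)*conj(-2) + 2*(0)*conj(0) + 4*(0)*conj(0) + 4*(0)*conj(0)]
      = (1/16)[(4) + (4) + (0) + (8) + (0) + (0) + (0)] = 16/16 = 1
  <chi_1*chi_6, chi_7> = (1/16)[1*(2)*conj(2) + 1*(2)*conj(-2) + 2*(0)*conj(-sqrt(2)) + 2*(-2)*conj(0) + 2*(0)*conj(sqrt(2)) + 4*(0)*conj(0) + 4*(0)*conj(0)]
      = (1/16)[(4) + (-4) + (0) + (0) + (0) + (0) + (0)] = 0/16 = 0
Hence the multiplicities are chi_6: 1. Dimension check: dim(chi_1)*dim(chi_6) = 1*2 = 2 and sum (mult * dim) = 1*2 = 2.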